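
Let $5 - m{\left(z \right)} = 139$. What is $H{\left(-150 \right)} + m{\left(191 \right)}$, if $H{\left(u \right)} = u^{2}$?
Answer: $22366$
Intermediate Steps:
$m{\left(z \right)} = -134$ ($m{\left(z \right)} = 5 - 139 = -134$)
$H{\left(-150 \right)} + m{\left(191 \right)} = \left(-150\right)^{2} - 134 = 22500 - 134 = 22366$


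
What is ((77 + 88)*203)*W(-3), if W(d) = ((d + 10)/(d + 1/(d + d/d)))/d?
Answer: 22330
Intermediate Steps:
W(d) = (10 + d)/(d*(d + 1/(1 + d))) (W(d) = ((10 + d)/(d + 1/(d + 1)))/d = ((10 + d)/(d + 1/(1 + d)))/d = (10 + d)/(d*(d + 1/(1 + d))))
((77 + 88)*203)*W(-3) = ((77 + 88)*203)*((10 + (-3)**2 + 11*(-3))/((-3)*(1 - 3 + (-3)**2))) = (165*203)*(-(10 + 9 - 33)/(3*(1 - 3 + 9))) = 33495*(-1/3*(-14)/7) = 33495*(-1/3*1/7*(-14)) = 33495*(2/3) = 22330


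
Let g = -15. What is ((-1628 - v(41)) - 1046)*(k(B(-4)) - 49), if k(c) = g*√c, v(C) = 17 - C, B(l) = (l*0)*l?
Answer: 129850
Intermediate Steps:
B(l) = 0 (B(l) = 0*l = 0)
k(c) = -15*√c
((-1628 - v(41)) - 1046)*(k(B(-4)) - 49) = ((-1628 - (17 - 1*41)) - 1046)*(-15*√0 - 49) = ((-1628 - (17 - 41)) - 1046)*(-15*0 - 49) = ((-1628 - 1*(-24)) - 1046)*(0 - 49) = ((-1628 + 24) - 1046)*(-49) = (-1604 - 1046)*(-49) = -2650*(-49) = 129850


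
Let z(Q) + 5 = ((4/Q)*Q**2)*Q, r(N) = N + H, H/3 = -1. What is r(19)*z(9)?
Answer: 5104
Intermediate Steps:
H = -3 (H = 3*(-1) = -3)
r(N) = -3 + N (r(N) = N - 3 = -3 + N)
z(Q) = -5 + 4*Q**2 (z(Q) = -5 + ((4/Q)*Q**2)*Q = -5 + (4*Q)*Q = -5 + 4*Q**2)
r(19)*z(9) = (-3 + 19)*(-5 + 4*9**2) = 16*(-5 + 4*81) = 16*(-5 + 324) = 16*319 = 5104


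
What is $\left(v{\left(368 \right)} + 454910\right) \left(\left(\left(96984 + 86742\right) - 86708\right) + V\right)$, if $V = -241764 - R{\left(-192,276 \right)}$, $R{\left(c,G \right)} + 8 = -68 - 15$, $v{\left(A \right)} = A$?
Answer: $-65858239090$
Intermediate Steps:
$R{\left(c,G \right)} = -91$ ($R{\left(c,G \right)} = -8 - 83 = -91$)
$V = -241673$ ($V = -241764 - -91 = -241764 + 91 = -241673$)
$\left(v{\left(368 \right)} + 454910\right) \left(\left(\left(96984 + 86742\right) - 86708\right) + V\right) = \left(368 + 454910\right) \left(\left(\left(96984 + 86742\right) - 86708\right) - 241673\right) = 455278 \left(\left(183726 - 86708\right) - 241673\right) = 455278 \left(97018 - 241673\right) = 455278 \left(-144655\right) = -65858239090$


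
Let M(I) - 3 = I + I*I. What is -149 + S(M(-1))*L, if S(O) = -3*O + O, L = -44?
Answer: 115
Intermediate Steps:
M(I) = 3 + I + I² (M(I) = 3 + (I + I*I) = 3 + (I + I²) = 3 + I + I²)
S(O) = -2*O
-149 + S(M(-1))*L = -149 - 2*(3 - 1 + (-1)²)*(-44) = -149 - 2*(3 - 1 + 1)*(-44) = -149 - 2*3*(-44) = -149 - 6*(-44) = -149 + 264 = 115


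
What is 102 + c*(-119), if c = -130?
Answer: 15572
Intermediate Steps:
102 + c*(-119) = 102 - 130*(-119) = 102 + 15470 = 15572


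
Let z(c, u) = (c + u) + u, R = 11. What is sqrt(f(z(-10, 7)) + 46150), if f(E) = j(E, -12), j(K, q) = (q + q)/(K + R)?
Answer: 3*sqrt(128190)/5 ≈ 214.82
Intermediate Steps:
z(c, u) = c + 2*u
j(K, q) = 2*q/(11 + K) (j(K, q) = (q + q)/(K + 11) = (2*q)/(11 + K) = 2*q/(11 + K))
f(E) = -24/(11 + E) (f(E) = 2*(-12)/(11 + E) = -24/(11 + E))
sqrt(f(z(-10, 7)) + 46150) = sqrt(-24/(11 + (-10 + 2*7)) + 46150) = sqrt(-24/(11 + (-10 + 14)) + 46150) = sqrt(-24/(11 + 4) + 46150) = sqrt(-24/15 + 46150) = sqrt(-24*1/15 + 46150) = sqrt(-8/5 + 46150) = sqrt(230742/5) = 3*sqrt(128190)/5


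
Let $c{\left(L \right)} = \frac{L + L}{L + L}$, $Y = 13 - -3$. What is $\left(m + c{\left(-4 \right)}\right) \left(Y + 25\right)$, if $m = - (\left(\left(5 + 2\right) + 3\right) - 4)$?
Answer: $-205$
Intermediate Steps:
$m = -6$ ($m = - (\left(7 + 3\right) - 4) = - (10 - 4) = \left(-1\right) 6 = -6$)
$Y = 16$ ($Y = 13 + 3 = 16$)
$c{\left(L \right)} = 1$ ($c{\left(L \right)} = \frac{2 L}{2 L} = 2 L \frac{1}{2 L} = 1$)
$\left(m + c{\left(-4 \right)}\right) \left(Y + 25\right) = \left(-6 + 1\right) \left(16 + 25\right) = \left(-5\right) 41 = -205$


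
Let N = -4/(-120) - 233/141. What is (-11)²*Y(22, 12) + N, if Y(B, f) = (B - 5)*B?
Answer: 21268619/470 ≈ 45252.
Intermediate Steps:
Y(B, f) = B*(-5 + B) (Y(B, f) = (-5 + B)*B = B*(-5 + B))
N = -761/470 (N = -4*(-1/120) - 233*1/141 = 1/30 - 233/141 = -761/470 ≈ -1.6191)
(-11)²*Y(22, 12) + N = (-11)²*(22*(-5 + 22)) - 761/470 = 121*(22*17) - 761/470 = 121*374 - 761/470 = 45254 - 761/470 = 21268619/470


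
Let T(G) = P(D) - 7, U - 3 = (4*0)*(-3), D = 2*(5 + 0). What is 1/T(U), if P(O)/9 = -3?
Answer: -1/34 ≈ -0.029412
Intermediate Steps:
D = 10 (D = 2*5 = 10)
P(O) = -27 (P(O) = 9*(-3) = -27)
U = 3 (U = 3 + (4*0)*(-3) = 3 + 0*(-3) = 3 + 0 = 3)
T(G) = -34 (T(G) = -27 - 7 = -34)
1/T(U) = 1/(-34) = -1/34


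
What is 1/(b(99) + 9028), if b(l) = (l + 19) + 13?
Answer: 1/9159 ≈ 0.00010918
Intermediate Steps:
b(l) = 32 + l (b(l) = (19 + l) + 13 = 32 + l)
1/(b(99) + 9028) = 1/((32 + 99) + 9028) = 1/(131 + 9028) = 1/9159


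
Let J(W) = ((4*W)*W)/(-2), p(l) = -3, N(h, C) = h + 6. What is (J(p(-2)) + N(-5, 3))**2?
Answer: 289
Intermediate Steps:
N(h, C) = 6 + h
J(W) = -2*W**2 (J(W) = (4*W**2)*(-1/2) = -2*W**2)
(J(p(-2)) + N(-5, 3))**2 = (-2*(-3)**2 + (6 - 5))**2 = (-2*9 + 1)**2 = (-18 + 1)**2 = (-17)**2 = 289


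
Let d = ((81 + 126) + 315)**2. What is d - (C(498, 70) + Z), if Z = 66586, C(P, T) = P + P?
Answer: 204902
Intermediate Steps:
C(P, T) = 2*P
d = 272484 (d = (207 + 315)**2 = 522**2 = 272484)
d - (C(498, 70) + Z) = 272484 - (2*498 + 66586) = 272484 - (996 + 66586) = 272484 - 1*67582 = 272484 - 67582 = 204902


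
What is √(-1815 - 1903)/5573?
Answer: 13*I*√22/5573 ≈ 0.010941*I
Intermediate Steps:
√(-1815 - 1903)/5573 = √(-3718)*(1/5573) = (13*I*√22)*(1/5573) = 13*I*√22/5573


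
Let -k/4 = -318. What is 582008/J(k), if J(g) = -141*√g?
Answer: -145502*√318/22419 ≈ -115.74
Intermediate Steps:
k = 1272 (k = -4*(-318) = 1272)
582008/J(k) = 582008/((-282*√318)) = 582008*(-√318/89676) = -145502*√318/22419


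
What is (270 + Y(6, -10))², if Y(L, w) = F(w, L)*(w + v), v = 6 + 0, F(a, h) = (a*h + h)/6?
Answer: 93636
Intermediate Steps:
F(a, h) = h/6 + a*h/6 (F(a, h) = (h + a*h)*(⅙) = h/6 + a*h/6)
v = 6
Y(L, w) = L*(1 + w)*(6 + w)/6 (Y(L, w) = (L*(1 + w)/6)*(w + 6) = (L*(1 + w)/6)*(6 + w) = L*(1 + w)*(6 + w)/6)
(270 + Y(6, -10))² = (270 + (⅙)*6*(1 - 10)*(6 - 10))² = (270 + (⅙)*6*(-9)*(-4))² = (270 + 36)² = 306² = 93636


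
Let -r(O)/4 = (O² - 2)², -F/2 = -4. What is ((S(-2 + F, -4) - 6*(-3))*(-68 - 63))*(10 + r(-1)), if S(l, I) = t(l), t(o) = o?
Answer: -18864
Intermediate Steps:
F = 8 (F = -2*(-4) = 8)
S(l, I) = l
r(O) = -4*(-2 + O²)² (r(O) = -4*(O² - 2)² = -4*(-2 + O²)²)
((S(-2 + F, -4) - 6*(-3))*(-68 - 63))*(10 + r(-1)) = (((-2 + 8) - 6*(-3))*(-68 - 63))*(10 - 4*(-2 + (-1)²)²) = ((6 + 18)*(-131))*(10 - 4*(-2 + 1)²) = (24*(-131))*(10 - 4*(-1)²) = -3144*(10 - 4*1) = -3144*(10 - 4) = -3144*6 = -18864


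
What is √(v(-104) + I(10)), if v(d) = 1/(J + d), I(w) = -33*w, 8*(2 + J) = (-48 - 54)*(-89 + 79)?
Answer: 2*I*√152521/43 ≈ 18.165*I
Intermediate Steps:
J = 251/2 (J = -2 + ((-48 - 54)*(-89 + 79))/8 = -2 + (-102*(-10))/8 = -2 + (⅛)*1020 = -2 + 255/2 = 251/2 ≈ 125.50)
v(d) = 1/(251/2 + d)
√(v(-104) + I(10)) = √(2/(251 + 2*(-104)) - 33*10) = √(2/(251 - 208) - 330) = √(2/43 - 330) = √(-14188/43) = 2*I*√152521/43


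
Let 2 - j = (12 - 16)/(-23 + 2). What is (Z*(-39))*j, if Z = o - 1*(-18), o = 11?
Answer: -14326/7 ≈ -2046.6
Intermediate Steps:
j = 38/21 (j = 2 - (12 - 16)/(-23 + 2) = 2 - (-4)/(-21) = 2 - (-4)*(-1)/21 = 2 - 1*4/21 = 2 - 4/21 = 38/21 ≈ 1.8095)
Z = 29 (Z = 11 - 1*(-18) = 11 + 18 = 29)
(Z*(-39))*j = (29*(-39))*(38/21) = -1131*38/21 = -14326/7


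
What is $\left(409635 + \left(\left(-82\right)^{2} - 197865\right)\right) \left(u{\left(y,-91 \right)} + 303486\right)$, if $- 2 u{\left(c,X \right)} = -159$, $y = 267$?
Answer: $66327240357$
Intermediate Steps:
$u{\left(c,X \right)} = \frac{159}{2}$ ($u{\left(c,X \right)} = \left(- \frac{1}{2}\right) \left(-159\right) = \frac{159}{2}$)
$\left(409635 + \left(\left(-82\right)^{2} - 197865\right)\right) \left(u{\left(y,-91 \right)} + 303486\right) = \left(409635 + \left(\left(-82\right)^{2} - 197865\right)\right) \left(\frac{159}{2} + 303486\right) = \left(409635 + \left(6724 - 197865\right)\right) \frac{607131}{2} = \left(409635 - 191141\right) \frac{607131}{2} = 218494 \cdot \frac{607131}{2} = 66327240357$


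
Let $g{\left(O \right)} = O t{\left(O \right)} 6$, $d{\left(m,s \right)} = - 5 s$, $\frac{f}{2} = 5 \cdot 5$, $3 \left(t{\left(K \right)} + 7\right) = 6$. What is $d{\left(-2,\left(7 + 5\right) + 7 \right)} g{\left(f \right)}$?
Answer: $142500$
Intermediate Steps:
$t{\left(K \right)} = -5$ ($t{\left(K \right)} = -7 + \frac{1}{3} \cdot 6 = -7 + 2 = -5$)
$f = 50$ ($f = 2 \cdot 5 \cdot 5 = 2 \cdot 25 = 50$)
$g{\left(O \right)} = - 30 O$ ($g{\left(O \right)} = O \left(-5\right) 6 = - 5 O 6 = - 30 O$)
$d{\left(-2,\left(7 + 5\right) + 7 \right)} g{\left(f \right)} = - 5 \left(\left(7 + 5\right) + 7\right) \left(\left(-30\right) 50\right) = - 5 \left(12 + 7\right) \left(-1500\right) = \left(-5\right) 19 \left(-1500\right) = \left(-95\right) \left(-1500\right) = 142500$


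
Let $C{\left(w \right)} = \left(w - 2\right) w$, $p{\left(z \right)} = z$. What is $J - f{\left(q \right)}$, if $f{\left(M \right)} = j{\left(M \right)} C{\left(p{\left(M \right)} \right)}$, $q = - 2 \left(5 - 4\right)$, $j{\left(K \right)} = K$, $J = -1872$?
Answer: $-1856$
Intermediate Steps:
$C{\left(w \right)} = w \left(-2 + w\right)$ ($C{\left(w \right)} = \left(-2 + w\right) w = w \left(-2 + w\right)$)
$q = -2$ ($q = \left(-2\right) 1 = -2$)
$f{\left(M \right)} = M^{2} \left(-2 + M\right)$ ($f{\left(M \right)} = M M \left(-2 + M\right) = M^{2} \left(-2 + M\right)$)
$J - f{\left(q \right)} = -1872 - \left(-2\right)^{2} \left(-2 - 2\right) = -1872 - 4 \left(-4\right) = -1872 - -16 = -1872 + 16 = -1856$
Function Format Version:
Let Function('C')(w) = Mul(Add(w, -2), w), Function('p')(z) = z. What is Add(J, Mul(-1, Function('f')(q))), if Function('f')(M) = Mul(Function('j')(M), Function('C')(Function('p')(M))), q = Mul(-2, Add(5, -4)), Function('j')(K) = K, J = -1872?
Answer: -1856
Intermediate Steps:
Function('C')(w) = Mul(w, Add(-2, w)) (Function('C')(w) = Mul(Add(-2, w), w) = Mul(w, Add(-2, w)))
q = -2 (q = Mul(-2, 1) = -2)
Function('f')(M) = Mul(Pow(M, 2), Add(-2, M)) (Function('f')(M) = Mul(M, Mul(M, Add(-2, M))) = Mul(Pow(M, 2), Add(-2, M)))
Add(J, Mul(-1, Function('f')(q))) = Add(-1872, Mul(-1, Mul(Pow(-2, 2), Add(-2, -2)))) = Add(-1872, Mul(-1, Mul(4, -4))) = Add(-1872, Mul(-1, -16)) = Add(-1872, 16) = -1856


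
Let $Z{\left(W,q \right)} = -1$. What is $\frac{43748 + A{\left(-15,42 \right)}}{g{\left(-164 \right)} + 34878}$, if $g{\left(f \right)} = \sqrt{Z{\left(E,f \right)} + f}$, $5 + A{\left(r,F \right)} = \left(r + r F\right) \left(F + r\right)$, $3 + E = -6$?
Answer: $\frac{306089328}{405491683} - \frac{8776 i \sqrt{165}}{405491683} \approx 0.75486 - 0.00027801 i$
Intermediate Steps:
$E = -9$ ($E = -3 - 6 = -9$)
$A{\left(r,F \right)} = -5 + \left(F + r\right) \left(r + F r\right)$ ($A{\left(r,F \right)} = -5 + \left(r + r F\right) \left(F + r\right) = -5 + \left(r + F r\right) \left(F + r\right) = -5 + \left(F + r\right) \left(r + F r\right)$)
$g{\left(f \right)} = \sqrt{-1 + f}$
$\frac{43748 + A{\left(-15,42 \right)}}{g{\left(-164 \right)} + 34878} = \frac{43748 + \left(-5 + \left(-15\right)^{2} + 42 \left(-15\right) + 42 \left(-15\right)^{2} - 15 \cdot 42^{2}\right)}{\sqrt{-1 - 164} + 34878} = \frac{43748 - 17420}{\sqrt{-165} + 34878} = \frac{43748 - 17420}{i \sqrt{165} + 34878} = \frac{43748 - 17420}{34878 + i \sqrt{165}} = \frac{26328}{34878 + i \sqrt{165}}$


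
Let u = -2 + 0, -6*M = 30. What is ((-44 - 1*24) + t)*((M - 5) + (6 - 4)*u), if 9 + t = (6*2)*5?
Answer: 238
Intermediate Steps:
M = -5 (M = -⅙*30 = -5)
u = -2
t = 51 (t = -9 + (6*2)*5 = -9 + 12*5 = -9 + 60 = 51)
((-44 - 1*24) + t)*((M - 5) + (6 - 4)*u) = ((-44 - 1*24) + 51)*((-5 - 5) + (6 - 4)*(-2)) = ((-44 - 24) + 51)*(-10 + 2*(-2)) = (-68 + 51)*(-10 - 4) = -17*(-14) = 238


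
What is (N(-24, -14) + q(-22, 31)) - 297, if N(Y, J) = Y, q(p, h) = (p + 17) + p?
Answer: -348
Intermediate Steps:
q(p, h) = 17 + 2*p (q(p, h) = (17 + p) + p = 17 + 2*p)
(N(-24, -14) + q(-22, 31)) - 297 = (-24 + (17 + 2*(-22))) - 297 = (-24 + (17 - 44)) - 297 = (-24 - 27) - 297 = -51 - 297 = -348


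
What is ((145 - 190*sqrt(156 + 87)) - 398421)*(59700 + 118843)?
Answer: -71109391868 - 305308530*sqrt(3) ≈ -7.1638e+10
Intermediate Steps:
((145 - 190*sqrt(156 + 87)) - 398421)*(59700 + 118843) = ((145 - 1710*sqrt(3)) - 398421)*178543 = (-398276 - 1710*sqrt(3))*178543 = -71109391868 - 305308530*sqrt(3)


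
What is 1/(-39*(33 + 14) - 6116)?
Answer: -1/7949 ≈ -0.00012580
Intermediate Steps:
1/(-39*(33 + 14) - 6116) = 1/(-39*47 - 6116) = 1/(-1833 - 6116) = 1/(-7949) = -1/7949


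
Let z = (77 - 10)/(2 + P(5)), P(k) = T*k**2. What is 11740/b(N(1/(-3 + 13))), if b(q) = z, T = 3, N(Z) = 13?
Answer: 903980/67 ≈ 13492.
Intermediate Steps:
P(k) = 3*k**2
z = 67/77 (z = (77 - 10)/(2 + 3*5**2) = 67/(2 + 3*25) = 67/(2 + 75) = 67/77 ≈ 0.87013)
b(q) = 67/77
11740/b(N(1/(-3 + 13))) = 11740/(67/77) = 11740*(77/67) = 903980/67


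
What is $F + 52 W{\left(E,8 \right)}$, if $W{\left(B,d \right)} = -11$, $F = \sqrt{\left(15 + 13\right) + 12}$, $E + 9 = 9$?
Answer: $-572 + 2 \sqrt{10} \approx -565.68$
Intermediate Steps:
$E = 0$ ($E = -9 + 9 = 0$)
$F = 2 \sqrt{10}$ ($F = \sqrt{28 + 12} = \sqrt{40} = 2 \sqrt{10} \approx 6.3246$)
$F + 52 W{\left(E,8 \right)} = 2 \sqrt{10} + 52 \left(-11\right) = 2 \sqrt{10} - 572 = -572 + 2 \sqrt{10}$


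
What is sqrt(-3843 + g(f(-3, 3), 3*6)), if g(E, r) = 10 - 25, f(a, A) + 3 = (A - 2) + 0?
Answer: I*sqrt(3858) ≈ 62.113*I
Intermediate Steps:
f(a, A) = -5 + A (f(a, A) = -3 + ((A - 2) + 0) = -3 + ((-2 + A) + 0) = -3 + (-2 + A) = -5 + A)
g(E, r) = -15
sqrt(-3843 + g(f(-3, 3), 3*6)) = sqrt(-3843 - 15) = sqrt(-3858) = I*sqrt(3858)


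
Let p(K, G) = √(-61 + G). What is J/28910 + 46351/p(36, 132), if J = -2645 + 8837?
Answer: 3096/14455 + 46351*√71/71 ≈ 5501.1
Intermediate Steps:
J = 6192
J/28910 + 46351/p(36, 132) = 6192/28910 + 46351/(√(-61 + 132)) = 6192*(1/28910) + 46351/(√71) = 3096/14455 + 46351*(√71/71) = 3096/14455 + 46351*√71/71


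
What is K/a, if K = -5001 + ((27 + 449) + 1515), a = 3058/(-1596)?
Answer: 2401980/1529 ≈ 1570.9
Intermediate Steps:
a = -1529/798 (a = 3058*(-1/1596) = -1529/798 ≈ -1.9160)
K = -3010 (K = -5001 + (476 + 1515) = -5001 + 1991 = -3010)
K/a = -3010/(-1529/798) = -3010*(-798/1529) = 2401980/1529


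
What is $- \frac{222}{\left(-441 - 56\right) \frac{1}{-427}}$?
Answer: $- \frac{13542}{71} \approx -190.73$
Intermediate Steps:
$- \frac{222}{\left(-441 - 56\right) \frac{1}{-427}} = - \frac{222}{\left(-497\right) \left(- \frac{1}{427}\right)} = - \frac{222}{\frac{71}{61}} = \left(-222\right) \frac{61}{71} = - \frac{13542}{71}$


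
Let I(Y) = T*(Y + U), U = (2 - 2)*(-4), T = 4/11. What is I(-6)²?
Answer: 576/121 ≈ 4.7603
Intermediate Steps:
T = 4/11 (T = 4*(1/11) = 4/11 ≈ 0.36364)
U = 0 (U = 0*(-4) = 0)
I(Y) = 4*Y/11 (I(Y) = 4*(Y + 0)/11 = 4*Y/11)
I(-6)² = ((4/11)*(-6))² = (-24/11)² = 576/121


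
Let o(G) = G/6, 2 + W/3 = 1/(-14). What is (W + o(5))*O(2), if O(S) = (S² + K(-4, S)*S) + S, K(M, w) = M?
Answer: 226/21 ≈ 10.762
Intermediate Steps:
W = -87/14 (W = -6 + 3/(-14) = -6 + 3*(-1/14) = -6 - 3/14 = -87/14 ≈ -6.2143)
o(G) = G/6 (o(G) = G*(⅙) = G/6)
O(S) = S² - 3*S (O(S) = (S² - 4*S) + S = S² - 3*S)
(W + o(5))*O(2) = (-87/14 + (⅙)*5)*(2*(-3 + 2)) = (-87/14 + ⅚)*(2*(-1)) = -113/21*(-2) = 226/21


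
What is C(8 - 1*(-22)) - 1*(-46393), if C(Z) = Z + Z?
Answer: 46453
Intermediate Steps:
C(Z) = 2*Z
C(8 - 1*(-22)) - 1*(-46393) = 2*(8 - 1*(-22)) - 1*(-46393) = 2*(8 + 22) + 46393 = 2*30 + 46393 = 60 + 46393 = 46453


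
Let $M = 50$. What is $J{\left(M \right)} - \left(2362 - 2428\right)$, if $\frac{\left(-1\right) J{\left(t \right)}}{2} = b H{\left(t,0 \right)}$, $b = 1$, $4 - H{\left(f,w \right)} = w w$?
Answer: $58$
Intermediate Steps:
$H{\left(f,w \right)} = 4 - w^{2}$ ($H{\left(f,w \right)} = 4 - w w = 4 - w^{2}$)
$J{\left(t \right)} = -8$ ($J{\left(t \right)} = - 2 \cdot 1 \left(4 - 0^{2}\right) = - 2 \cdot 1 \left(4 - 0\right) = - 2 \cdot 1 \left(4 + 0\right) = - 2 \cdot 1 \cdot 4 = \left(-2\right) 4 = -8$)
$J{\left(M \right)} - \left(2362 - 2428\right) = -8 - \left(2362 - 2428\right) = -8 - -66 = -8 + 66 = 58$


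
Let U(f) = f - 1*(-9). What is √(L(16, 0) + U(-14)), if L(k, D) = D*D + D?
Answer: I*√5 ≈ 2.2361*I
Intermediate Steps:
U(f) = 9 + f (U(f) = f + 9 = 9 + f)
L(k, D) = D + D² (L(k, D) = D² + D = D + D²)
√(L(16, 0) + U(-14)) = √(0*(1 + 0) + (9 - 14)) = √(0*1 - 5) = √(0 - 5) = √(-5) = I*√5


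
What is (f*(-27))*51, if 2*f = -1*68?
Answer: 46818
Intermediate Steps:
f = -34 (f = (-1*68)/2 = (½)*(-68) = -34)
(f*(-27))*51 = -34*(-27)*51 = 918*51 = 46818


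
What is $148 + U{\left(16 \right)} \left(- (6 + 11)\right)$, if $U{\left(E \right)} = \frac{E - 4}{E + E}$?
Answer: $\frac{1133}{8} \approx 141.63$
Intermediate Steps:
$U{\left(E \right)} = \frac{-4 + E}{2 E}$
$148 + U{\left(16 \right)} \left(- (6 + 11)\right) = 148 + \frac{-4 + 16}{2 \cdot 16} \left(- (6 + 11)\right) = 148 + \frac{1}{2} \cdot \frac{1}{16} \cdot 12 \left(\left(-1\right) 17\right) = 148 + \frac{3}{8} \left(-17\right) = 148 - \frac{51}{8} = \frac{1133}{8}$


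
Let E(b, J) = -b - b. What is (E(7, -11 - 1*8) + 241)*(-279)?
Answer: -63333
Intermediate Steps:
E(b, J) = -2*b
(E(7, -11 - 1*8) + 241)*(-279) = (-2*7 + 241)*(-279) = (-14 + 241)*(-279) = 227*(-279) = -63333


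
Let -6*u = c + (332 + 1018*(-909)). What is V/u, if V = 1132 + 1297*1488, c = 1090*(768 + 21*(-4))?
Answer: 5793204/89735 ≈ 64.559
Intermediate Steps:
c = 745560 (c = 1090*(768 - 84) = 1090*684 = 745560)
u = 89735/3 (u = -(745560 + (332 + 1018*(-909)))/6 = -(745560 + (332 - 925362))/6 = -(745560 - 925030)/6 = -1/6*(-179470) = 89735/3 ≈ 29912.)
V = 1931068 (V = 1132 + 1929936 = 1931068)
V/u = 1931068/(89735/3) = 1931068*(3/89735) = 5793204/89735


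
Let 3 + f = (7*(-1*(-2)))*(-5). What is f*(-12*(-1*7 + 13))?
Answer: 5256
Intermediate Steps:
f = -73 (f = -3 + (7*(-1*(-2)))*(-5) = -3 + (7*2)*(-5) = -3 + 14*(-5) = -3 - 70 = -73)
f*(-12*(-1*7 + 13)) = -(-876)*(-1*7 + 13) = -(-876)*(-7 + 13) = -(-876)*6 = -73*(-72) = 5256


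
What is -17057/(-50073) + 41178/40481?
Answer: 2752390411/2027005113 ≈ 1.3579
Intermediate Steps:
-17057/(-50073) + 41178/40481 = -17057*(-1/50073) + 41178*(1/40481) = 17057/50073 + 41178/40481 = 2752390411/2027005113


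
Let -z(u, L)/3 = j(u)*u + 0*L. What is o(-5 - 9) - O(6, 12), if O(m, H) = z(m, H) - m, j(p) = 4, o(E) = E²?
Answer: 274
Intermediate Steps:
z(u, L) = -12*u (z(u, L) = -3*(4*u + 0*L) = -3*(4*u + 0) = -12*u)
O(m, H) = -13*m (O(m, H) = -12*m - m = -13*m)
o(-5 - 9) - O(6, 12) = (-5 - 9)² - (-13)*6 = (-14)² - 1*(-78) = 196 + 78 = 274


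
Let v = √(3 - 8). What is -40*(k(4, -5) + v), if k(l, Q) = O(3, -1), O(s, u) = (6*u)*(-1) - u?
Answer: -280 - 40*I*√5 ≈ -280.0 - 89.443*I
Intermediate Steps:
O(s, u) = -7*u (O(s, u) = -6*u - u = -7*u)
k(l, Q) = 7 (k(l, Q) = -7*(-1) = 7)
v = I*√5 (v = √(-5) = I*√5 ≈ 2.2361*I)
-40*(k(4, -5) + v) = -40*(7 + I*√5) = -280 - 40*I*√5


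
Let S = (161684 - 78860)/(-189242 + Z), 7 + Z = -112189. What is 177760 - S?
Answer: 26791850852/150719 ≈ 1.7776e+5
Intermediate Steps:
Z = -112196 (Z = -7 - 112189 = -112196)
S = -41412/150719 (S = (161684 - 78860)/(-189242 - 112196) = 82824/(-301438) = 82824*(-1/301438) = -41412/150719 ≈ -0.27476)
177760 - S = 177760 - 1*(-41412/150719) = 177760 + 41412/150719 = 26791850852/150719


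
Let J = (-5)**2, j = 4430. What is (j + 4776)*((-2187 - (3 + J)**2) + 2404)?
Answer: -5219802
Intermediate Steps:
J = 25
(j + 4776)*((-2187 - (3 + J)**2) + 2404) = (4430 + 4776)*((-2187 - (3 + 25)**2) + 2404) = 9206*((-2187 - 1*28**2) + 2404) = 9206*((-2187 - 1*784) + 2404) = 9206*((-2187 - 784) + 2404) = 9206*(-2971 + 2404) = 9206*(-567) = -5219802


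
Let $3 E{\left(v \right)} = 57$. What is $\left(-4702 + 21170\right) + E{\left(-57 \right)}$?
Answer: $16487$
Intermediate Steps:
$E{\left(v \right)} = 19$ ($E{\left(v \right)} = \frac{1}{3} \cdot 57 = 19$)
$\left(-4702 + 21170\right) + E{\left(-57 \right)} = \left(-4702 + 21170\right) + 19 = 16468 + 19 = 16487$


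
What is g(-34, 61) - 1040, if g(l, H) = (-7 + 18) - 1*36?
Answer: -1065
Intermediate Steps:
g(l, H) = -25 (g(l, H) = 11 - 36 = -25)
g(-34, 61) - 1040 = -25 - 1040 = -1065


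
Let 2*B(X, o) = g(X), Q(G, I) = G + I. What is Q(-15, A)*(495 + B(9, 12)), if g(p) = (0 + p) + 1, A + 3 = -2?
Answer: -10000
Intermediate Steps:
A = -5 (A = -3 - 2 = -5)
g(p) = 1 + p (g(p) = p + 1 = 1 + p)
B(X, o) = ½ + X/2 (B(X, o) = (1 + X)/2 = ½ + X/2)
Q(-15, A)*(495 + B(9, 12)) = (-15 - 5)*(495 + (½ + (½)*9)) = -20*(495 + (½ + 9/2)) = -20*(495 + 5) = -20*500 = -10000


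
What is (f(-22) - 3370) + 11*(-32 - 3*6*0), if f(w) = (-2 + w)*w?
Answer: -3194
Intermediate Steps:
f(w) = w*(-2 + w)
(f(-22) - 3370) + 11*(-32 - 3*6*0) = (-22*(-2 - 22) - 3370) + 11*(-32 - 3*6*0) = (-22*(-24) - 3370) + 11*(-32 - 18*0) = (528 - 3370) + 11*(-32 - 1*0) = -2842 + 11*(-32 + 0) = -2842 + 11*(-32) = -2842 - 352 = -3194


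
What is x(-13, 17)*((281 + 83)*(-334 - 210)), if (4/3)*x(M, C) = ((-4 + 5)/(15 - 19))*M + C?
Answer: -3007368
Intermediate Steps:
x(M, C) = -3*M/16 + 3*C/4 (x(M, C) = 3*(((-4 + 5)/(15 - 19))*M + C)/4 = 3*((1/(-4))*M + C)/4 = 3*((1*(-¼))*M + C)/4 = 3*(-M/4 + C)/4 = 3*(C - M/4)/4 = -3*M/16 + 3*C/4)
x(-13, 17)*((281 + 83)*(-334 - 210)) = (-3/16*(-13) + (¾)*17)*((281 + 83)*(-334 - 210)) = (39/16 + 51/4)*(364*(-544)) = (243/16)*(-198016) = -3007368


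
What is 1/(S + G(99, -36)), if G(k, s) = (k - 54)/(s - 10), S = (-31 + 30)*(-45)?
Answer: 46/2025 ≈ 0.022716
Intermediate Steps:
S = 45 (S = -1*(-45) = 45)
G(k, s) = (-54 + k)/(-10 + s)
1/(S + G(99, -36)) = 1/(45 + (-54 + 99)/(-10 - 36)) = 1/(45 + 45/(-46)) = 1/(45 - 1/46*45) = 1/(45 - 45/46) = 1/(2025/46) = 46/2025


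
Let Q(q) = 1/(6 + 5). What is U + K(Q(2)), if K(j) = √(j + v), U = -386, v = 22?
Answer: -386 + 9*√33/11 ≈ -381.30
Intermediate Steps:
Q(q) = 1/11
K(j) = √(22 + j) (K(j) = √(j + 22) = √(22 + j))
U + K(Q(2)) = -386 + √(22 + 1/11) = -386 + √(243/11) = -386 + 9*√33/11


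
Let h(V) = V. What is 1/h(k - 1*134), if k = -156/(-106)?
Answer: -53/7024 ≈ -0.0075456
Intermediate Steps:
k = 78/53 (k = -156*(-1/106) = 78/53 ≈ 1.4717)
1/h(k - 1*134) = 1/(78/53 - 1*134) = 1/(78/53 - 134) = 1/(-7024/53) = -53/7024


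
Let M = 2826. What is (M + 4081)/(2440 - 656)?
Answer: 6907/1784 ≈ 3.8716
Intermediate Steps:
(M + 4081)/(2440 - 656) = (2826 + 4081)/(2440 - 656) = 6907/1784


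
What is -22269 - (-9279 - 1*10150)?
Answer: -2840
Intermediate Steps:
-22269 - (-9279 - 1*10150) = -22269 - (-9279 - 10150) = -22269 - 1*(-19429) = -22269 + 19429 = -2840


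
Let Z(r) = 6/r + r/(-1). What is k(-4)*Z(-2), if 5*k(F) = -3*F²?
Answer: 48/5 ≈ 9.6000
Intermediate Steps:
k(F) = -3*F²/5 (k(F) = (-3*F²)/5 = -3*F²/5)
Z(r) = -r + 6/r (Z(r) = 6/r + r*(-1) = 6/r - r = -r + 6/r)
k(-4)*Z(-2) = (-⅗*(-4)²)*(-1*(-2) + 6/(-2)) = (-⅗*16)*(2 + 6*(-½)) = -48*(2 - 3)/5 = -48/5*(-1) = 48/5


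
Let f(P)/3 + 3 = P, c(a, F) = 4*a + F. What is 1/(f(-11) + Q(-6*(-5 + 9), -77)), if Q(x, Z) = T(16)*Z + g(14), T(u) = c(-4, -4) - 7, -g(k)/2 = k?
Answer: 1/2009 ≈ 0.00049776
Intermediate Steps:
g(k) = -2*k
c(a, F) = F + 4*a
f(P) = -9 + 3*P
T(u) = -27 (T(u) = (-4 + 4*(-4)) - 7 = (-4 - 16) - 7 = -20 - 7 = -27)
Q(x, Z) = -28 - 27*Z (Q(x, Z) = -27*Z - 2*14 = -27*Z - 28 = -28 - 27*Z)
1/(f(-11) + Q(-6*(-5 + 9), -77)) = 1/((-9 + 3*(-11)) + (-28 - 27*(-77))) = 1/((-9 - 33) + (-28 + 2079)) = 1/(-42 + 2051) = 1/2009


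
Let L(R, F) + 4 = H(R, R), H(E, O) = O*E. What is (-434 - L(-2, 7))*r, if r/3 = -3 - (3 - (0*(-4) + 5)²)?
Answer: -24738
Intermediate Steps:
H(E, O) = E*O
L(R, F) = -4 + R² (L(R, F) = -4 + R*R = -4 + R²)
r = 57 (r = 3*(-3 - (3 - (0*(-4) + 5)²)) = 3*(-3 - (3 - (0 + 5)²)) = 3*(-3 - (3 - 1*5²)) = 3*(-3 - (3 - 1*25)) = 3*(-3 - (3 - 25)) = 3*(-3 - 1*(-22)) = 3*(-3 + 22) = 3*19 = 57)
(-434 - L(-2, 7))*r = (-434 - (-4 + (-2)²))*57 = (-434 - (-4 + 4))*57 = (-434 - 1*0)*57 = (-434 + 0)*57 = -434*57 = -24738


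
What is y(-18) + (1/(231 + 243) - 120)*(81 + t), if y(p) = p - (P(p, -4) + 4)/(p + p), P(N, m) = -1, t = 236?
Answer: -36078271/948 ≈ -38057.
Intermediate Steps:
y(p) = p - 3/(2*p) (y(p) = p - (-1 + 4)/(p + p) = p - 3/(2*p))
y(-18) + (1/(231 + 243) - 120)*(81 + t) = (-18 - 3/2/(-18)) + (1/(231 + 243) - 120)*(81 + 236) = (-18 - 3/2*(-1/18)) + (1/474 - 120)*317 = (-18 + 1/12) + (1/474 - 120)*317 = -215/12 - 56879/474*317 = -215/12 - 18030643/474 = -36078271/948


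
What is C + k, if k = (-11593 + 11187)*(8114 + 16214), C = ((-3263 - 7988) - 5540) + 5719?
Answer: -9888240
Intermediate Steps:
C = -11072 (C = (-11251 - 5540) + 5719 = -16791 + 5719 = -11072)
k = -9877168 (k = -406*24328 = -9877168)
C + k = -11072 - 9877168 = -9888240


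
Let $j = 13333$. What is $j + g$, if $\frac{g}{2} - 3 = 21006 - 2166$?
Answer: $51019$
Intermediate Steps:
$g = 37686$ ($g = 6 + 2 \left(21006 - 2166\right) = 6 + 2 \cdot 18840 = 6 + 37680 = 37686$)
$j + g = 13333 + 37686 = 51019$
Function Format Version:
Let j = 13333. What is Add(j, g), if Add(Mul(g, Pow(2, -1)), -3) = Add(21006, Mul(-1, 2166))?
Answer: 51019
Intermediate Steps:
g = 37686 (g = Add(6, Mul(2, Add(21006, Mul(-1, 2166)))) = Add(6, Mul(2, Add(21006, -2166))) = Add(6, Mul(2, 18840)) = Add(6, 37680) = 37686)
Add(j, g) = Add(13333, 37686) = 51019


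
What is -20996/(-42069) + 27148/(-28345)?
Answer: -546957592/1192445805 ≈ -0.45869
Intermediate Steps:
-20996/(-42069) + 27148/(-28345) = -20996*(-1/42069) + 27148*(-1/28345) = 20996/42069 - 27148/28345 = -546957592/1192445805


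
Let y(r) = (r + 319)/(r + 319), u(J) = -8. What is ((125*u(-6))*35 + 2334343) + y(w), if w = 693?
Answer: 2299344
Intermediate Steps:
y(r) = 1 (y(r) = (319 + r)/(319 + r) = 1)
((125*u(-6))*35 + 2334343) + y(w) = ((125*(-8))*35 + 2334343) + 1 = (-1000*35 + 2334343) + 1 = (-35000 + 2334343) + 1 = 2299343 + 1 = 2299344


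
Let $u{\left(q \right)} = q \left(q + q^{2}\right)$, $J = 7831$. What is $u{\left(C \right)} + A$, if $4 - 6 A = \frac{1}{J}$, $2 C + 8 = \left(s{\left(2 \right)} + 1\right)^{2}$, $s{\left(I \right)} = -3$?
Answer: $- \frac{52207}{15662} \approx -3.3334$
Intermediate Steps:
$C = -2$ ($C = -4 + \frac{\left(-3 + 1\right)^{2}}{2} = -4 + \frac{\left(-2\right)^{2}}{2} = -4 + \frac{1}{2} \cdot 4 = -4 + 2 = -2$)
$A = \frac{10441}{15662}$ ($A = \frac{2}{3} - \frac{1}{6 \cdot 7831} = \frac{2}{3} - \frac{1}{46986} = \frac{10441}{15662} \approx 0.66665$)
$u{\left(C \right)} + A = \left(-2\right)^{2} \left(1 - 2\right) + \frac{10441}{15662} = 4 \left(-1\right) + \frac{10441}{15662} = -4 + \frac{10441}{15662} = - \frac{52207}{15662}$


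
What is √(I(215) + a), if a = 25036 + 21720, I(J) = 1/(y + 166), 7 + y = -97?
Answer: 3*√19970014/62 ≈ 216.23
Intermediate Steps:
y = -104 (y = -7 - 97 = -104)
I(J) = 1/62 (I(J) = 1/(-104 + 166) = 1/62)
a = 46756
√(I(215) + a) = √(1/62 + 46756) = √(2898873/62) = 3*√19970014/62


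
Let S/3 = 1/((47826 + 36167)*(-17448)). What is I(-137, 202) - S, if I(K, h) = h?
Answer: 98677664177/488503288 ≈ 202.00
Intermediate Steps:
S = -1/488503288 (S = 3*(1/((47826 + 36167)*(-17448))) = 3*(-1/17448/83993) = 3*((1/83993)*(-1/17448)) = 3*(-1/1465509864) = -1/488503288 ≈ -2.0471e-9)
I(-137, 202) - S = 202 - 1*(-1/488503288) = 202 + 1/488503288 = 98677664177/488503288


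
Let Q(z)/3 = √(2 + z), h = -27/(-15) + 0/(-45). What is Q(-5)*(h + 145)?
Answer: 2202*I*√3/5 ≈ 762.79*I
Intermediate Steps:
h = 9/5 (h = -27*(-1/15) + 0*(-1/45) = 9/5 + 0 = 9/5 ≈ 1.8000)
Q(z) = 3*√(2 + z)
Q(-5)*(h + 145) = (3*√(2 - 5))*(9/5 + 145) = (3*√(-3))*(734/5) = (3*(I*√3))*(734/5) = (3*I*√3)*(734/5) = 2202*I*√3/5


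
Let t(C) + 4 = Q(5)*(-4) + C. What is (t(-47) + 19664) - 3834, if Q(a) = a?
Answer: 15759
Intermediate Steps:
t(C) = -24 + C (t(C) = -4 + (5*(-4) + C) = -4 + (-20 + C) = -24 + C)
(t(-47) + 19664) - 3834 = ((-24 - 47) + 19664) - 3834 = (-71 + 19664) - 3834 = 19593 - 3834 = 15759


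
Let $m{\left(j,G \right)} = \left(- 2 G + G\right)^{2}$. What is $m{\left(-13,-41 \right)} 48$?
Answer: $80688$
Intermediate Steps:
$m{\left(j,G \right)} = G^{2}$ ($m{\left(j,G \right)} = \left(- G\right)^{2} = G^{2}$)
$m{\left(-13,-41 \right)} 48 = \left(-41\right)^{2} \cdot 48 = 1681 \cdot 48 = 80688$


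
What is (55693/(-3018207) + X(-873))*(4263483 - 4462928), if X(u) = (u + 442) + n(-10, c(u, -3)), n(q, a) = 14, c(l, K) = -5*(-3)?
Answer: 251031052753340/3018207 ≈ 8.3172e+7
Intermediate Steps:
c(l, K) = 15
X(u) = 456 + u (X(u) = (u + 442) + 14 = (442 + u) + 14 = 456 + u)
(55693/(-3018207) + X(-873))*(4263483 - 4462928) = (55693/(-3018207) + (456 - 873))*(4263483 - 4462928) = (55693*(-1/3018207) - 417)*(-199445) = (-55693/3018207 - 417)*(-199445) = -1258648012/3018207*(-199445) = 251031052753340/3018207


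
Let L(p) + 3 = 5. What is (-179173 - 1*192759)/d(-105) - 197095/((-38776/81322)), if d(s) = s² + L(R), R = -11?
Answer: 88364046881849/213791476 ≈ 4.1332e+5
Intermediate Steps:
L(p) = 2 (L(p) = -3 + 5 = 2)
d(s) = 2 + s² (d(s) = s² + 2 = 2 + s²)
(-179173 - 1*192759)/d(-105) - 197095/((-38776/81322)) = (-179173 - 1*192759)/(2 + (-105)²) - 197095/((-38776/81322)) = (-179173 - 192759)/(2 + 11025) - 197095/((-38776*1/81322)) = -371932/11027 - 197095/(-19388/40661) = -371932*1/11027 - 197095*(-40661/19388) = -371932/11027 + 8014079795/19388 = 88364046881849/213791476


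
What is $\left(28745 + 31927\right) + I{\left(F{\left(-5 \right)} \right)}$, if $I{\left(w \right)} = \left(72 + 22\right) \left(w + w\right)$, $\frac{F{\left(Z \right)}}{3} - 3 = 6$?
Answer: $65748$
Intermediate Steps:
$F{\left(Z \right)} = 27$ ($F{\left(Z \right)} = 9 + 3 \cdot 6 = 9 + 18 = 27$)
$I{\left(w \right)} = 188 w$ ($I{\left(w \right)} = 94 \cdot 2 w = 188 w$)
$\left(28745 + 31927\right) + I{\left(F{\left(-5 \right)} \right)} = \left(28745 + 31927\right) + 188 \cdot 27 = 60672 + 5076 = 65748$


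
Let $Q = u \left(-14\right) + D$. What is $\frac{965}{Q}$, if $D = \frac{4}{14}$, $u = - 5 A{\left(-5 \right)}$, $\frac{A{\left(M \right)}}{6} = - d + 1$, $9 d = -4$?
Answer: $\frac{20265}{12746} \approx 1.5899$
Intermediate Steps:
$d = - \frac{4}{9}$ ($d = \frac{1}{9} \left(-4\right) = - \frac{4}{9} \approx -0.44444$)
$A{\left(M \right)} = \frac{26}{3}$ ($A{\left(M \right)} = 6 \left(\left(-1\right) \left(- \frac{4}{9}\right) + 1\right) = 6 \left(\frac{4}{9} + 1\right) = 6 \cdot \frac{13}{9} = \frac{26}{3}$)
$u = - \frac{130}{3}$ ($u = \left(-5\right) \frac{26}{3} = - \frac{130}{3} \approx -43.333$)
$D = \frac{2}{7}$ ($D = 4 \cdot \frac{1}{14} = \frac{2}{7} \approx 0.28571$)
$Q = \frac{12746}{21}$ ($Q = \left(- \frac{130}{3}\right) \left(-14\right) + \frac{2}{7} = \frac{1820}{3} + \frac{2}{7} = \frac{12746}{21} \approx 606.95$)
$\frac{965}{Q} = \frac{965}{\frac{12746}{21}} = 965 \cdot \frac{21}{12746} = \frac{20265}{12746}$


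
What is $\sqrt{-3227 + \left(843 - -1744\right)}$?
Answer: $8 i \sqrt{10} \approx 25.298 i$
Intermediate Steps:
$\sqrt{-3227 + \left(843 - -1744\right)} = \sqrt{-3227 + \left(843 + 1744\right)} = \sqrt{-3227 + 2587} = \sqrt{-640} = 8 i \sqrt{10}$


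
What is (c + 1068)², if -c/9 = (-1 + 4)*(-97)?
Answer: 13593969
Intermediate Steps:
c = 2619 (c = -9*(-1 + 4)*(-97) = -27*(-97) = -9*(-291) = 2619)
(c + 1068)² = (2619 + 1068)² = 3687² = 13593969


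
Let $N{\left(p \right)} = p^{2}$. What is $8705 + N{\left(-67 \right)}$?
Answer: $13194$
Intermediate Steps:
$8705 + N{\left(-67 \right)} = 8705 + \left(-67\right)^{2} = 8705 + 4489 = 13194$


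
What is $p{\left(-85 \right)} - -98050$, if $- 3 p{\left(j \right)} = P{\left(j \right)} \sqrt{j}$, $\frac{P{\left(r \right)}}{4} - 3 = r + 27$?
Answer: $98050 + \frac{220 i \sqrt{85}}{3} \approx 98050.0 + 676.1 i$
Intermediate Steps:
$P{\left(r \right)} = 120 + 4 r$ ($P{\left(r \right)} = 12 + 4 \left(r + 27\right) = 12 + 4 \left(27 + r\right) = 12 + \left(108 + 4 r\right) = 120 + 4 r$)
$p{\left(j \right)} = - \frac{\sqrt{j} \left(120 + 4 j\right)}{3}$ ($p{\left(j \right)} = - \frac{\left(120 + 4 j\right) \sqrt{j}}{3} = - \frac{\sqrt{j} \left(120 + 4 j\right)}{3}$)
$p{\left(-85 \right)} - -98050 = \frac{4 \sqrt{-85} \left(-30 - -85\right)}{3} - -98050 = \frac{4 i \sqrt{85} \left(-30 + 85\right)}{3} + 98050 = \frac{4}{3} i \sqrt{85} \cdot 55 + 98050 = \frac{220 i \sqrt{85}}{3} + 98050 = 98050 + \frac{220 i \sqrt{85}}{3}$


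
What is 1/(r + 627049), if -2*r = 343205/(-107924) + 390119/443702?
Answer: 47886094648/30026982851704729 ≈ 1.5948e-6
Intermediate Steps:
r = 55088770977/47886094648 (r = -(343205/(-107924) + 390119/443702)/2 = -(343205*(-1/107924) + 390119*(1/443702))/2 = -(-343205/107924 + 390119/443702)/2 = -½*(-55088770977/23943047324) = 55088770977/47886094648 ≈ 1.1504)
1/(r + 627049) = 1/(55088770977/47886094648 + 627049) = 1/(30026982851704729/47886094648) = 47886094648/30026982851704729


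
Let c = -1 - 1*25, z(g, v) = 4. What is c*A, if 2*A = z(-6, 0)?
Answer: -52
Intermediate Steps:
c = -26 (c = -1 - 25 = -26)
A = 2 (A = (1/2)*4 = 2)
c*A = -26*2 = -52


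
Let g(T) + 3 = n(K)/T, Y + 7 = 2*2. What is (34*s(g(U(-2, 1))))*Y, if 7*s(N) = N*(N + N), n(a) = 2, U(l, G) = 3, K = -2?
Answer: -476/3 ≈ -158.67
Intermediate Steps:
Y = -3 (Y = -7 + 2*2 = -7 + 4 = -3)
g(T) = -3 + 2/T
s(N) = 2*N**2/7 (s(N) = (N*(N + N))/7 = (N*(2*N))/7 = (2*N**2)/7 = 2*N**2/7)
(34*s(g(U(-2, 1))))*Y = (34*(2*(-3 + 2/3)**2/7))*(-3) = (34*(2*(-7/3)**2/7))*(-3) = (34*((2/7)*(49/9)))*(-3) = (34*(14/9))*(-3) = (476/9)*(-3) = -476/3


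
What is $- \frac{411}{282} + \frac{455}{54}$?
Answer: $\frac{8843}{1269} \approx 6.9685$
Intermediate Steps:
$- \frac{411}{282} + \frac{455}{54} = \left(-411\right) \frac{1}{282} + 455 \cdot \frac{1}{54} = - \frac{137}{94} + \frac{455}{54} = \frac{8843}{1269}$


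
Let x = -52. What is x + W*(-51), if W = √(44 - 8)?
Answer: -358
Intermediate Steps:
W = 6 (W = √36 = 6)
x + W*(-51) = -52 + 6*(-51) = -52 - 306 = -358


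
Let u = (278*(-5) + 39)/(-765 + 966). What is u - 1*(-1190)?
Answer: 237839/201 ≈ 1183.3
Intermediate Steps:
u = -1351/201 (u = (-1390 + 39)/201 = -1351*1/201 = -1351/201 ≈ -6.7214)
u - 1*(-1190) = -1351/201 - 1*(-1190) = -1351/201 + 1190 = 237839/201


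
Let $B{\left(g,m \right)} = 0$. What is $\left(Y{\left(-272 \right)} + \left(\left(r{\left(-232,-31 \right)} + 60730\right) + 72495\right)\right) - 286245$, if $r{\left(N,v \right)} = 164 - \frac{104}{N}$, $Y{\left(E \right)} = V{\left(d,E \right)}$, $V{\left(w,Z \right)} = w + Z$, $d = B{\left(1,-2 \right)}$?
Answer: $- \frac{4440699}{29} \approx -1.5313 \cdot 10^{5}$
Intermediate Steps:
$d = 0$
$V{\left(w,Z \right)} = Z + w$
$Y{\left(E \right)} = E$ ($Y{\left(E \right)} = E + 0 = E$)
$\left(Y{\left(-272 \right)} + \left(\left(r{\left(-232,-31 \right)} + 60730\right) + 72495\right)\right) - 286245 = \left(-272 + \left(\left(\left(164 - \frac{104}{-232}\right) + 60730\right) + 72495\right)\right) - 286245 = \left(-272 + \left(\left(\left(164 - - \frac{13}{29}\right) + 60730\right) + 72495\right)\right) - 286245 = \left(-272 + \left(\left(\left(164 + \frac{13}{29}\right) + 60730\right) + 72495\right)\right) - 286245 = \left(-272 + \left(\left(\frac{4769}{29} + 60730\right) + 72495\right)\right) - 286245 = \left(-272 + \left(\frac{1765939}{29} + 72495\right)\right) - 286245 = \left(-272 + \frac{3868294}{29}\right) - 286245 = \frac{3860406}{29} - 286245 = - \frac{4440699}{29}$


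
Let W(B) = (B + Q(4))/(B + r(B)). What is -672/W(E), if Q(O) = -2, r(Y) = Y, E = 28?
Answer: -18816/13 ≈ -1447.4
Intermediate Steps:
W(B) = (-2 + B)/(2*B) (W(B) = (B - 2)/(B + B) = (-2 + B)/((2*B)) = (-2 + B)*(1/(2*B)) = (-2 + B)/(2*B))
-672/W(E) = -672*56/(-2 + 28) = -672/((½)*(1/28)*26) = -672/13/28 = -672*28/13 = -18816/13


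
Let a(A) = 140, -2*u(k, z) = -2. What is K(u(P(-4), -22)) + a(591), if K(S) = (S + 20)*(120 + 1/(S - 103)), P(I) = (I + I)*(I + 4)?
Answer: 90433/34 ≈ 2659.8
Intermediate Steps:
P(I) = 2*I*(4 + I) (P(I) = (2*I)*(4 + I) = 2*I*(4 + I))
u(k, z) = 1 (u(k, z) = -½*(-2) = 1)
K(S) = (20 + S)*(120 + 1/(-103 + S))
K(u(P(-4), -22)) + a(591) = (-247180 - 9959*1 + 120*1²)/(-103 + 1) + 140 = (-247180 - 9959 + 120*1)/(-102) + 140 = -(-247180 - 9959 + 120)/102 + 140 = -1/102*(-257019) + 140 = 85673/34 + 140 = 90433/34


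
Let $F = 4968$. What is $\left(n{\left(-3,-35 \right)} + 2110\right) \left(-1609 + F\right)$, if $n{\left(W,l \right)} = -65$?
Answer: $6869155$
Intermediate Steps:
$\left(n{\left(-3,-35 \right)} + 2110\right) \left(-1609 + F\right) = \left(-65 + 2110\right) \left(-1609 + 4968\right) = 2045 \cdot 3359 = 6869155$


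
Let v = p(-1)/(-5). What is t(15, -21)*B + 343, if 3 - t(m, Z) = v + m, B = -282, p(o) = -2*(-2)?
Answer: 17507/5 ≈ 3501.4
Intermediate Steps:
p(o) = 4
v = -⅘ (v = 4/(-5) = 4*(-⅕) = -⅘ ≈ -0.80000)
t(m, Z) = 19/5 - m (t(m, Z) = 3 - (-⅘ + m) = 3 + (⅘ - m) = 19/5 - m)
t(15, -21)*B + 343 = (19/5 - 1*15)*(-282) + 343 = (19/5 - 15)*(-282) + 343 = -56/5*(-282) + 343 = 15792/5 + 343 = 17507/5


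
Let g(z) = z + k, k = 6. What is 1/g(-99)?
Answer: -1/93 ≈ -0.010753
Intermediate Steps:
g(z) = 6 + z (g(z) = z + 6 = 6 + z)
1/g(-99) = 1/(6 - 99) = 1/(-93) = -1/93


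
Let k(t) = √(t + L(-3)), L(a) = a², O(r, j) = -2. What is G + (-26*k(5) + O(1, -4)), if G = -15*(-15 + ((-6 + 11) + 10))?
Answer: -2 - 26*√14 ≈ -99.283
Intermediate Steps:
k(t) = √(9 + t) (k(t) = √(t + (-3)²) = √(t + 9) = √(9 + t))
G = 0 (G = -15*(-15 + (5 + 10)) = -15*(-15 + 15) = -15*0 = 0)
G + (-26*k(5) + O(1, -4)) = 0 + (-26*√(9 + 5) - 2) = 0 + (-26*√14 - 2) = 0 + (-2 - 26*√14) = -2 - 26*√14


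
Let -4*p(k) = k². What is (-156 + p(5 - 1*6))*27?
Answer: -16875/4 ≈ -4218.8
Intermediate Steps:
p(k) = -k²/4
(-156 + p(5 - 1*6))*27 = (-156 - (5 - 1*6)²/4)*27 = (-156 - (5 - 6)²/4)*27 = (-156 - ¼*(-1)²)*27 = (-156 - ¼*1)*27 = (-156 - ¼)*27 = -625/4*27 = -16875/4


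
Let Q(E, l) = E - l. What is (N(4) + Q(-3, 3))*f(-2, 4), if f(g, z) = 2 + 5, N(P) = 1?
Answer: -35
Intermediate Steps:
f(g, z) = 7
(N(4) + Q(-3, 3))*f(-2, 4) = (1 + (-3 - 1*3))*7 = (1 + (-3 - 3))*7 = (1 - 6)*7 = -5*7 = -35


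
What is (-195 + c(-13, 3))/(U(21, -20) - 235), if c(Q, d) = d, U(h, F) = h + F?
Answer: 32/39 ≈ 0.82051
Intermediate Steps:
U(h, F) = F + h
(-195 + c(-13, 3))/(U(21, -20) - 235) = (-195 + 3)/((-20 + 21) - 235) = -192/(1 - 235) = -192/(-234) = -192*(-1/234) = 32/39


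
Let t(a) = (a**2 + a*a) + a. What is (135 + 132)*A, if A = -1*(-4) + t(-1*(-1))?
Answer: 1869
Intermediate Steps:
t(a) = a + 2*a**2 (t(a) = (a**2 + a**2) + a = 2*a**2 + a = a + 2*a**2)
A = 7 (A = -1*(-4) + (-1*(-1))*(1 + 2*(-1*(-1))) = 4 + 1*(1 + 2*1) = 4 + 1*(1 + 2) = 4 + 1*3 = 4 + 3 = 7)
(135 + 132)*A = (135 + 132)*7 = 267*7 = 1869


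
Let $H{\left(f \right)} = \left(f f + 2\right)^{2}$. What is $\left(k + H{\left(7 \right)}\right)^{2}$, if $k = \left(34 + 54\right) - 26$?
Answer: $7091569$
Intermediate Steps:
$k = 62$ ($k = 88 - 26 = 62$)
$H{\left(f \right)} = \left(2 + f^{2}\right)^{2}$ ($H{\left(f \right)} = \left(f^{2} + 2\right)^{2} = \left(2 + f^{2}\right)^{2}$)
$\left(k + H{\left(7 \right)}\right)^{2} = \left(62 + \left(2 + 7^{2}\right)^{2}\right)^{2} = \left(62 + \left(2 + 49\right)^{2}\right)^{2} = \left(62 + 51^{2}\right)^{2} = \left(62 + 2601\right)^{2} = 2663^{2} = 7091569$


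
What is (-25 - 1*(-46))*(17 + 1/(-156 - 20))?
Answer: 62811/176 ≈ 356.88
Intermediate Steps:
(-25 - 1*(-46))*(17 + 1/(-156 - 20)) = (-25 + 46)*(17 + 1/(-176)) = 21*(17 - 1/176) = 21*(2991/176) = 62811/176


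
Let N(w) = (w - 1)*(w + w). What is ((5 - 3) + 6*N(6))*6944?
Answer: 2513728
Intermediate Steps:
N(w) = 2*w*(-1 + w) (N(w) = (-1 + w)*(2*w) = 2*w*(-1 + w))
((5 - 3) + 6*N(6))*6944 = ((5 - 3) + 6*(2*6*(-1 + 6)))*6944 = (2 + 6*(2*6*5))*6944 = (2 + 6*60)*6944 = (2 + 360)*6944 = 362*6944 = 2513728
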